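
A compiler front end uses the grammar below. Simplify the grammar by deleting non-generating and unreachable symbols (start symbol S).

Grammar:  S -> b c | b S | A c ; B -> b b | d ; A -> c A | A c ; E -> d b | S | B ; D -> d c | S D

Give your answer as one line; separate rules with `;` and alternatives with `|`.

Generating nonterminals: {B, D, E, S}.
Reachable from S after that: {S}.
Removed useless symbols: {A, B, D, E} and every production mentioning them.

S -> b c | b S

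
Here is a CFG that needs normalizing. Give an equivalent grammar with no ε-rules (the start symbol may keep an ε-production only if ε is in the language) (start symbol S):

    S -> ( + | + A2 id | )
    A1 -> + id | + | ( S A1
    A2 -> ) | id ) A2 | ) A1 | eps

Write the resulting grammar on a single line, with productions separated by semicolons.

S -> ( + | + A2 id | + id | ); A1 -> + id | + | ( S A1; A2 -> ) | id ) A2 | id ) | ) A1

Nullable set = {A2}.
ε ∉ L(G), so no ε-production is kept.
Add the nullable-subset variants: S → + A2 id gives + A2 id | + id. A2 → id ) A2 gives id ) A2 | id ).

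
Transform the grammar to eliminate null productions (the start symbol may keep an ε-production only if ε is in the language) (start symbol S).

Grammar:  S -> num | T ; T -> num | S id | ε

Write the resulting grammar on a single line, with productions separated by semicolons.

Nullable nonterminals: {S, T}.
ε ∈ L(G) since S is nullable, so keep S → ε.
Expand every rule over subsets of its nullable positions: T → S id gives S id | id.

S -> num | T | ε; T -> num | S id | id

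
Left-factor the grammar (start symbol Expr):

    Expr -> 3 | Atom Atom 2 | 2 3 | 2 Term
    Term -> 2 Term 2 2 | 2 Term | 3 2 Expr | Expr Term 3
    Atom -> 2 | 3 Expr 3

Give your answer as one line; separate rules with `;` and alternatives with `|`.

Expr has alternatives sharing prefix '2': factor to Expr → 2 Expr1 with Expr1 → 3 | Term.
Term has alternatives sharing prefix '2 Term': factor to Term → 2 Term Term1 with Term1 → 2 2 | ε.

Expr -> 3 | Atom Atom 2 | 2 Expr1; Term -> 3 2 Expr | Expr Term 3 | 2 Term Term1; Atom -> 2 | 3 Expr 3; Expr1 -> 3 | Term; Term1 -> 2 2 | ε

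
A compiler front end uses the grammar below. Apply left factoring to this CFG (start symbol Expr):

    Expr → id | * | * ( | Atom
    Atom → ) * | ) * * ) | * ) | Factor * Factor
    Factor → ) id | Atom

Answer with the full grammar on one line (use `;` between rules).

Expr → id | Atom | * Expr1; Atom → * ) | Factor * Factor | ) * Atom1; Factor → ) id | Atom; Expr1 → epsilon | (; Atom1 → epsilon | * )

Expr has alternatives sharing prefix '*': factor to Expr → * Expr1 with Expr1 → ε | (.
Atom has alternatives sharing prefix ') *': factor to Atom → ) * Atom1 with Atom1 → ε | * ).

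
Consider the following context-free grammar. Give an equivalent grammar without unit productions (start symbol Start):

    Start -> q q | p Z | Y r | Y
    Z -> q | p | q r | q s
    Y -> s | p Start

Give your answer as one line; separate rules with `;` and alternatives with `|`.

Unit pairs: Start ⇒* {Y}.
Replace each nonterminal's rules with the union of the non-unit rules of every nonterminal it unit-derives.

Start -> q q | p Z | Y r | s | p Start; Z -> q | p | q r | q s; Y -> s | p Start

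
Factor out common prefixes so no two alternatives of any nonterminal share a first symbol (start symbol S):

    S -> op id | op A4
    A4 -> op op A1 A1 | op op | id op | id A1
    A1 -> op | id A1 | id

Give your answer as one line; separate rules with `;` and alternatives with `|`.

S has alternatives sharing prefix 'op': factor to S → op S' with S' → id | A4.
A4 has alternatives sharing prefix 'op op': factor to A4 → op op A4' with A4' → A1 A1 | ε.
A4 has alternatives sharing prefix 'id': factor to A4 → id A4'' with A4'' → op | A1.
A1 has alternatives sharing prefix 'id': factor to A1 → id A1' with A1' → A1 | ε.

S -> op S'; A4 -> op op A4' | id A4''; A1 -> op | id A1'; S' -> id | A4; A4' -> A1 A1 | ε; A4'' -> op | A1; A1' -> A1 | ε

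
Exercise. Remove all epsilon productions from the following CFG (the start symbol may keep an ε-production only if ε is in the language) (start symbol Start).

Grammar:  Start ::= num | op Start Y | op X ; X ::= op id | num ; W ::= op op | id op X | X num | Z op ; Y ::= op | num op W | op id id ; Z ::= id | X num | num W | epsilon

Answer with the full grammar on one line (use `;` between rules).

Start ::= num | op Start Y | op X; X ::= op id | num; W ::= op op | id op X | X num | Z op | op; Y ::= op | num op W | op id id; Z ::= id | X num | num W

The nullable symbols are {Z}.
ε ∉ L(G), so no ε-production is kept.
Expand every rule over subsets of its nullable positions: W → Z op gives Z op | op.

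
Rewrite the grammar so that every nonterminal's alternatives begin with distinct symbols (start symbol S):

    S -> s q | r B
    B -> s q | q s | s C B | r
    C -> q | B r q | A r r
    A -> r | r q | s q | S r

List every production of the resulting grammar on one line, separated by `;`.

S -> s q | r B; B -> q s | r | s B'; C -> q | B r q | A r r; A -> s q | S r | r A'; B' -> q | C B; A' -> ε | q

B has alternatives sharing prefix 's': factor to B → s B' with B' → q | C B.
A has alternatives sharing prefix 'r': factor to A → r A' with A' → ε | q.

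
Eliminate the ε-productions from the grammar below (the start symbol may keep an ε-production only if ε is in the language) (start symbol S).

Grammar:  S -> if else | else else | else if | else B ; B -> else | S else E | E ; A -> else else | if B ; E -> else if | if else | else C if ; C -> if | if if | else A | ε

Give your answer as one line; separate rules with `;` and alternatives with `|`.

S -> if else | else else | else if | else B; B -> else | S else E | E; A -> else else | if B; E -> else if | if else | else C if; C -> if | if if | else A

Nullable nonterminals: {C}.
ε ∉ L(G), so no ε-production is kept.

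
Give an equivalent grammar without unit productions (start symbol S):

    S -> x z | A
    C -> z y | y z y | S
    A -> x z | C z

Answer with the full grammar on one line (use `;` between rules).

S -> x z | C z; C -> z y | y z y | x z | C z; A -> x z | C z

Unit pairs: C ⇒* {A, S}; S ⇒* {A}.
Replace each nonterminal's rules with the union of the non-unit rules of every nonterminal it unit-derives.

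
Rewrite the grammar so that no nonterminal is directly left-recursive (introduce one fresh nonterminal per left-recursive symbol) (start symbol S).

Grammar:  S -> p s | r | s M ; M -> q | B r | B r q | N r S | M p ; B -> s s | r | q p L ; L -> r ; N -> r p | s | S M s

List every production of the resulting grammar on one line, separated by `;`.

S -> p s | r | s M; M -> q M' | B r M' | B r q M' | N r S M'; B -> s s | r | q p L; L -> r; N -> r p | s | S M s; M' -> p M' | epsilon

Directly left-recursive nonterminal: M.
For M: α = {p}, β = {q, B r, B r q, N r S}. Rewrite as M → β M' and M' → α M' | ε.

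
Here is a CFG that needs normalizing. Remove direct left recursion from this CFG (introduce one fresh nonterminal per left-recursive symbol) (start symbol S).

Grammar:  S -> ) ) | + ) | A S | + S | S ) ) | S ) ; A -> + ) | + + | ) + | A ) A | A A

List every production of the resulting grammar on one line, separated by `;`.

S -> ) ) S' | + ) S' | A S S' | + S S'; A -> + ) A' | + + A' | ) + A'; S' -> ) ) S' | ) S' | eps; A' -> ) A A' | A A' | eps

S, A are directly left-recursive.
For S: α = {) ), )}, β = {) ), + ), A S, + S}. Rewrite as S → β S' and S' → α S' | ε.
For A: α = {) A, A}, β = {+ ), + +, ) +}. Rewrite as A → β A' and A' → α A' | ε.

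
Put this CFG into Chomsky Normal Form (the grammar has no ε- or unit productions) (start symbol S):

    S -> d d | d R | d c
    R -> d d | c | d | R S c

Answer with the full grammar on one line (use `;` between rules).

S -> X1 X1 | X1 R | X1 X2; R -> X1 X1 | c | d | R Y1; X1 -> d; X2 -> c; Y1 -> S X2

Introduce a nonterminal for each terminal appearing in a rule of length ≥ 2: X1 → d, X2 → c.
Binarize each right-hand side of length ≥ 3 by chaining fresh nonterminals (Y1, Y2, …): affected rules were R → R S X2.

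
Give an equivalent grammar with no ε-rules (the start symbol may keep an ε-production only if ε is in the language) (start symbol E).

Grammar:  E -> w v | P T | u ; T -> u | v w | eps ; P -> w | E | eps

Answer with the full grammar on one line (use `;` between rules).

Nullable nonterminals: {E, P, T}.
ε ∈ L(G) since E is nullable, so keep E → ε.
Add the nullable-subset variants: E → P T gives P T | P | T.

E -> w v | P T | P | T | u | ε; T -> u | v w; P -> w | E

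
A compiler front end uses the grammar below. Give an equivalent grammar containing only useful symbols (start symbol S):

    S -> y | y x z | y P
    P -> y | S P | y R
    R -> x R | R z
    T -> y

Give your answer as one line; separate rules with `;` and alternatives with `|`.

S -> y | y x z | y P; P -> y | S P

Generating nonterminals: {P, S, T}.
Reachable from S after that: {P, S}.
Removed useless symbols: {R, T} and every production mentioning them.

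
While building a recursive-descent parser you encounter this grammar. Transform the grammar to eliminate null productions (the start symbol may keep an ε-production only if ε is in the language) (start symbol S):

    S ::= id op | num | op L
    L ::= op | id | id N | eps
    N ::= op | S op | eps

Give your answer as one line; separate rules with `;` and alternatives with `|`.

S ::= id op | num | op L | op; L ::= op | id | id N; N ::= op | S op

Nullable nonterminals: {L, N}.
ε ∉ L(G), so no ε-production is kept.
For each production, add variants omitting each subset of nullable occurrences: S → op L gives op L | op.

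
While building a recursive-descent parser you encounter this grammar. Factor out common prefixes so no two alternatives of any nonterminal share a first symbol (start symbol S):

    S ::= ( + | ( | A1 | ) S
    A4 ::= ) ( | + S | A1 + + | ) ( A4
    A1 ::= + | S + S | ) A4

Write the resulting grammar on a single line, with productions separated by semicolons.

S has alternatives sharing prefix '(': factor to S → ( S' with S' → + | ε.
A4 has alternatives sharing prefix ') (': factor to A4 → ) ( A4' with A4' → ε | A4.

S ::= A1 | ) S | ( S'; A4 ::= + S | A1 + + | ) ( A4'; A1 ::= + | S + S | ) A4; S' ::= + | ε; A4' ::= ε | A4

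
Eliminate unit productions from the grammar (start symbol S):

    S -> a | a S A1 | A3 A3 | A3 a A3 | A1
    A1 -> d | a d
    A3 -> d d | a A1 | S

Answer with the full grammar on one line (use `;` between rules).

Unit pairs: A3 ⇒* {A1, S}; S ⇒* {A1}.
For every A with A ⇒* B via unit rules, add B's non-unit alternatives to A; then delete every rule of the form X → Y.

S -> d | a d | a | a S A1 | A3 A3 | A3 a A3; A1 -> d | a d; A3 -> d | a d | a | a S A1 | A3 A3 | A3 a A3 | d d | a A1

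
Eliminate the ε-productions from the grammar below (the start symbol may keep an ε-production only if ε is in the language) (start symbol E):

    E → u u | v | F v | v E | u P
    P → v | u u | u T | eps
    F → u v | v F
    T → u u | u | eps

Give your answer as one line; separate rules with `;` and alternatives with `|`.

Nullable nonterminals: {P, T}.
ε ∉ L(G), so no ε-production is kept.
Add the nullable-subset variants: E → u P gives u P | u. P → u T gives u T | u.

E → u u | v | F v | v E | u P | u; P → v | u u | u T | u; F → u v | v F; T → u u | u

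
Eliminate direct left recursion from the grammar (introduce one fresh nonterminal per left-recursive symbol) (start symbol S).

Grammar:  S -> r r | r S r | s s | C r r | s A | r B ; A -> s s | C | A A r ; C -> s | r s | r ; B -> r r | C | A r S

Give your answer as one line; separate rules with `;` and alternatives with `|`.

Directly left-recursive nonterminal: A.
For A: α = {A r}, β = {s s, C}. Rewrite as A → β A' and A' → α A' | ε.

S -> r r | r S r | s s | C r r | s A | r B; A -> s s A' | C A'; C -> s | r s | r; B -> r r | C | A r S; A' -> A r A' | ε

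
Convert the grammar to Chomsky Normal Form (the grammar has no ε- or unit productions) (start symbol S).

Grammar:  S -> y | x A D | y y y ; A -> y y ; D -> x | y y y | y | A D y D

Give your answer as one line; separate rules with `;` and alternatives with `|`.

S -> y | X1 Y1 | X2 Y2; A -> X2 X2; D -> x | X2 Y3 | y | A Y4; X1 -> x; X2 -> y; Y1 -> A D; Y2 -> X2 X2; Y3 -> X2 X2; Y4 -> D Y5; Y5 -> X2 D

Introduce a nonterminal for each terminal appearing in a rule of length ≥ 2: X1 → x, X2 → y.
Binarize each right-hand side of length ≥ 3 by chaining fresh nonterminals (Y1, Y2, …): affected rules were S → X1 A D; S → X2 X2 X2; D → X2 X2 X2; D → A D X2 D.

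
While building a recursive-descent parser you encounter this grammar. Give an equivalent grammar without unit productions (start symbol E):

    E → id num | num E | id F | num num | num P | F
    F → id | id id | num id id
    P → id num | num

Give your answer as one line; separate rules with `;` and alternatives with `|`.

Unit pairs: E ⇒* {F}.
For each unit pair (A, B), copy every non-unit production of B to A, then drop all unit productions.

E → id num | num E | id F | num num | num P | id | id id | num id id; F → id | id id | num id id; P → id num | num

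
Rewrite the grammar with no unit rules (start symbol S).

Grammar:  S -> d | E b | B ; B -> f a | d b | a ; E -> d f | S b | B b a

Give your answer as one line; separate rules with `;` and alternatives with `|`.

S -> f a | d b | a | d | E b; B -> f a | d b | a; E -> d f | S b | B b a

Unit pairs: S ⇒* {B}.
For each unit pair (A, B), copy every non-unit production of B to A, then drop all unit productions.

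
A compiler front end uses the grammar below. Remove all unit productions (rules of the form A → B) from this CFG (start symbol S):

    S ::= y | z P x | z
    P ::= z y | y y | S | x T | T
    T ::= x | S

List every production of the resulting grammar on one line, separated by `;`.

S ::= y | z P x | z; P ::= y | z P x | z | z y | y y | x T | x; T ::= y | z P x | z | x

Unit pairs: P ⇒* {S, T}; T ⇒* {S}.
For each unit pair (A, B), copy every non-unit production of B to A, then drop all unit productions.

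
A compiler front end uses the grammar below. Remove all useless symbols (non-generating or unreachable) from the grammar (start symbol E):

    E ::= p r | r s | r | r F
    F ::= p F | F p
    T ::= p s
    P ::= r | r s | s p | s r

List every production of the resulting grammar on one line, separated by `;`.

E ::= p r | r s | r

Generating nonterminals: {E, P, T}.
Reachable from E after that: {E}.
Removed useless symbols: {F, P, T} and every production mentioning them.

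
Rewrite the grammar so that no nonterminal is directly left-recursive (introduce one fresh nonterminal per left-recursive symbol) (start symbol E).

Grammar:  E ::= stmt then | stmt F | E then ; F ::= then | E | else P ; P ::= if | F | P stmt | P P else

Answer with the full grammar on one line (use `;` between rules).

Left recursion appears on E, P.
For E: α = {then}, β = {stmt then, stmt F}. Rewrite as E → β E' and E' → α E' | ε.
For P: α = {stmt, P else}, β = {if, F}. Rewrite as P → β P' and P' → α P' | ε.

E ::= stmt then E' | stmt F E'; F ::= then | E | else P; P ::= if P' | F P'; E' ::= then E' | eps; P' ::= stmt P' | P else P' | eps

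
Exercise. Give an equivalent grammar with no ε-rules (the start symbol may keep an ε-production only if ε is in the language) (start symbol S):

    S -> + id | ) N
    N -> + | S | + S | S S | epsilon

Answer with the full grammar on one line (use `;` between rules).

S -> + id | ) N | ); N -> + | S | + S | S S

Nullable nonterminals: {N}.
ε ∉ L(G), so no ε-production is kept.
Expand every rule over subsets of its nullable positions: S → ) N gives ) N | ).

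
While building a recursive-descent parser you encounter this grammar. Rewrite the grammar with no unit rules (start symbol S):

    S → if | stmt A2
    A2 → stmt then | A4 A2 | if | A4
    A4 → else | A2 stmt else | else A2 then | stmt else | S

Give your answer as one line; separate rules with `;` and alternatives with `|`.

S → if | stmt A2; A2 → else | A2 stmt else | else A2 then | stmt else | stmt then | A4 A2 | if | stmt A2; A4 → else | A2 stmt else | else A2 then | stmt else | if | stmt A2

Unit pairs: A2 ⇒* {A4, S}; A4 ⇒* {S}.
For each unit pair (A, B), copy every non-unit production of B to A, then drop all unit productions.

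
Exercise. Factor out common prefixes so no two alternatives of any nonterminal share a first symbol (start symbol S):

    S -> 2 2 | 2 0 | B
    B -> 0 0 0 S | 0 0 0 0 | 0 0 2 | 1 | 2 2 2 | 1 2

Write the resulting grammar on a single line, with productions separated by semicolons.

S -> B | 2 S'; B -> 2 2 2 | 0 0 B' | 1 B''; S' -> 2 | 0; B' -> 2 | 0 B'''; B'' -> epsilon | 2; B''' -> S | 0

S has alternatives sharing prefix '2': factor to S → 2 S' with S' → 2 | 0.
B has alternatives sharing prefix '0 0': factor to B → 0 0 B' with B' → 0 S | 0 0 | 2.
B has alternatives sharing prefix '1': factor to B → 1 B'' with B'' → ε | 2.
B' has alternatives sharing prefix '0': factor to B' → 0 B''' with B''' → S | 0.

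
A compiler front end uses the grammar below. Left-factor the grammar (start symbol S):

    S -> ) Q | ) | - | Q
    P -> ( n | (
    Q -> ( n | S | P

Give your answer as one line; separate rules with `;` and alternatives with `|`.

S -> - | Q | ) S'; P -> ( P'; Q -> ( n | S | P; S' -> Q | eps; P' -> n | eps

S has alternatives sharing prefix ')': factor to S → ) S' with S' → Q | ε.
P has alternatives sharing prefix '(': factor to P → ( P' with P' → n | ε.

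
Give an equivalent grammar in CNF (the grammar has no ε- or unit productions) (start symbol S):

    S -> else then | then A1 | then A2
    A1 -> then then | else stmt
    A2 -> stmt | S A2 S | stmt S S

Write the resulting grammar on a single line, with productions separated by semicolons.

S -> X1 X2 | X2 A1 | X2 A2; A1 -> X2 X2 | X1 X3; A2 -> stmt | S Y1 | X3 Y2; X1 -> else; X2 -> then; X3 -> stmt; Y1 -> A2 S; Y2 -> S S

Introduce a nonterminal for each terminal appearing in a rule of length ≥ 2: X1 → else, X2 → then, X3 → stmt.
Binarize each right-hand side of length ≥ 3 by chaining fresh nonterminals (Y1, Y2, …): affected rules were A2 → S A2 S; A2 → X3 S S.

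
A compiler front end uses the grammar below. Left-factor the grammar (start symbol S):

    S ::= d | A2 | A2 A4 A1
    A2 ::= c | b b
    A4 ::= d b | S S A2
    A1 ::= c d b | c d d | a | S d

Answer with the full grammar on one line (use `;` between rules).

S ::= d | A2 S'; A2 ::= c | b b; A4 ::= d b | S S A2; A1 ::= a | S d | c d A1'; S' ::= ε | A4 A1; A1' ::= b | d

S has alternatives sharing prefix 'A2': factor to S → A2 S' with S' → ε | A4 A1.
A1 has alternatives sharing prefix 'c d': factor to A1 → c d A1' with A1' → b | d.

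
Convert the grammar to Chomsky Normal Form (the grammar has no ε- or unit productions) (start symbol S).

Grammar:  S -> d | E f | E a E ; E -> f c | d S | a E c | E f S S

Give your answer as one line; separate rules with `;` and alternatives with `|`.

S -> d | E X1 | E Y1; E -> X1 X3 | X4 S | X2 Y2 | E Y3; X1 -> f; X2 -> a; X3 -> c; X4 -> d; Y1 -> X2 E; Y2 -> E X3; Y3 -> X1 Y4; Y4 -> S S

Introduce a nonterminal for each terminal appearing in a rule of length ≥ 2: X1 → f, X2 → a, X3 → c, X4 → d.
Binarize each right-hand side of length ≥ 3 by chaining fresh nonterminals (Y1, Y2, …): affected rules were S → E X2 E; E → X2 E X3; E → E X1 S S.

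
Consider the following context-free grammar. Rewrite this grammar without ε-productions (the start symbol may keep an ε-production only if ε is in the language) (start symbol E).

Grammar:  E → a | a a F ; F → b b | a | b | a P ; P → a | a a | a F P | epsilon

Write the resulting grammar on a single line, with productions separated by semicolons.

Nullable set = {P}.
ε ∉ L(G), so no ε-production is kept.
Expand every rule over subsets of its nullable positions: P → a F P gives a F P | a F.

E → a | a a F; F → b b | a | b | a P; P → a | a a | a F P | a F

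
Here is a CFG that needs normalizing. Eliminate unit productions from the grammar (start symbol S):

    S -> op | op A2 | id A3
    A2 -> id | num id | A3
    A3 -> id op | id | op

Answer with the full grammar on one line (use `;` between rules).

S -> op | op A2 | id A3; A2 -> id | num id | id op | op; A3 -> id op | id | op

Unit pairs: A2 ⇒* {A3}.
For every A with A ⇒* B via unit rules, add B's non-unit alternatives to A; then delete every rule of the form X → Y.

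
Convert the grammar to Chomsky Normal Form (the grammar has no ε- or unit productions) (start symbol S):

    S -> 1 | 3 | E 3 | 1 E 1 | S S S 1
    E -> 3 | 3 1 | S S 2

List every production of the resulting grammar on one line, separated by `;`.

Introduce a nonterminal for each terminal appearing in a rule of length ≥ 2: X1 → 3, X2 → 1, X3 → 2.
Binarize each right-hand side of length ≥ 3 by chaining fresh nonterminals (Y1, Y2, …): affected rules were S → X2 E X2; S → S S S X2; E → S S X3.

S -> 1 | 3 | E X1 | X2 Y1 | S Y2; E -> 3 | X1 X2 | S Y4; X1 -> 3; X2 -> 1; X3 -> 2; Y1 -> E X2; Y2 -> S Y3; Y3 -> S X2; Y4 -> S X3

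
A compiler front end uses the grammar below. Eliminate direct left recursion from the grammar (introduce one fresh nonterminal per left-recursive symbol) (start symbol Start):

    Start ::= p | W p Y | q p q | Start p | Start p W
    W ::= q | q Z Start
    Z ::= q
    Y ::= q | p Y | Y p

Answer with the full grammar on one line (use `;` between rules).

Left recursion appears on Start, Y.
For Start: α = {p, p W}, β = {p, W p Y, q p q}. Rewrite as Start → β Start1 and Start1 → α Start1 | ε.
For Y: α = {p}, β = {q, p Y}. Rewrite as Y → β Y1 and Y1 → α Y1 | ε.

Start ::= p Start1 | W p Y Start1 | q p q Start1; W ::= q | q Z Start; Z ::= q; Y ::= q Y1 | p Y Y1; Start1 ::= p Start1 | p W Start1 | ε; Y1 ::= p Y1 | ε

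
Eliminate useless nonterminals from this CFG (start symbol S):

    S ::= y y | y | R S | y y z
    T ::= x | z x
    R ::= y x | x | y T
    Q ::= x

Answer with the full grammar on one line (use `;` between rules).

Generating nonterminals: {Q, R, S, T}.
Reachable from S after that: {R, S, T}.
Removed useless symbols: {Q} and every production mentioning them.

S ::= y y | y | R S | y y z; T ::= x | z x; R ::= y x | x | y T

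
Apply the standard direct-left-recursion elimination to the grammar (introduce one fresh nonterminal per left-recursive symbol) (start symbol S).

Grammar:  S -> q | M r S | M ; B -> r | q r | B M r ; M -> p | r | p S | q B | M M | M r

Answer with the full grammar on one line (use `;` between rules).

Left recursion appears on B, M.
For B: α = {M r}, β = {r, q r}. Rewrite as B → β B' and B' → α B' | ε.
For M: α = {M, r}, β = {p, r, p S, q B}. Rewrite as M → β M' and M' → α M' | ε.

S -> q | M r S | M; B -> r B' | q r B'; M -> p M' | r M' | p S M' | q B M'; B' -> M r B' | ε; M' -> M M' | r M' | ε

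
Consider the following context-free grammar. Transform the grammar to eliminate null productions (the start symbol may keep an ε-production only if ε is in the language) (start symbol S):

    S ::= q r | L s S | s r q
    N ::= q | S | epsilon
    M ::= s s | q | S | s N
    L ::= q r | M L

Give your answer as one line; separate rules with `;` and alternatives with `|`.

S ::= q r | L s S | s r q; N ::= q | S; M ::= s s | q | S | s N | s; L ::= q r | M L

Nullable nonterminals: {N}.
ε ∉ L(G), so no ε-production is kept.
Add the nullable-subset variants: M → s N gives s N | s.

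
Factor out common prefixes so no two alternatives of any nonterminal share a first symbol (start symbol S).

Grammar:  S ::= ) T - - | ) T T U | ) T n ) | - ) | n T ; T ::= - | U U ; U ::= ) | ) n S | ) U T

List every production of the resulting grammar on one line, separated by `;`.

S has alternatives sharing prefix ') T': factor to S → ) T S' with S' → - - | T U | n ).
U has alternatives sharing prefix ')': factor to U → ) U' with U' → ε | n S | U T.

S ::= - ) | n T | ) T S'; T ::= - | U U; U ::= ) U'; S' ::= - - | T U | n ); U' ::= ε | n S | U T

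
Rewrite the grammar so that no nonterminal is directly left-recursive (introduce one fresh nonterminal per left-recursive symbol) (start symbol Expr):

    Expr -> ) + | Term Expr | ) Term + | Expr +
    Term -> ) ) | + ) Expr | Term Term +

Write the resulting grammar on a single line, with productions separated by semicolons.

Left recursion appears on Expr, Term.
For Expr: α = {+}, β = {) +, Term Expr, ) Term +}. Rewrite as Expr → β Expr1 and Expr1 → α Expr1 | ε.
For Term: α = {Term +}, β = {) ), + ) Expr}. Rewrite as Term → β Term1 and Term1 → α Term1 | ε.

Expr -> ) + Expr1 | Term Expr Expr1 | ) Term + Expr1; Term -> ) ) Term1 | + ) Expr Term1; Expr1 -> + Expr1 | eps; Term1 -> Term + Term1 | eps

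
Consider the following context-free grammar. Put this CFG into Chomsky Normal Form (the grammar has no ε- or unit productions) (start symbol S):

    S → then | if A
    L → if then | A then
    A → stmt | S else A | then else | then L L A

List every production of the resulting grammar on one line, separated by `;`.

S → then | X1 A; L → X1 X2 | A X2; A → stmt | S Y1 | X2 X3 | X2 Y2; X1 → if; X2 → then; X3 → else; Y1 → X3 A; Y2 → L Y3; Y3 → L A

Introduce a nonterminal for each terminal appearing in a rule of length ≥ 2: X1 → if, X2 → then, X3 → else.
Binarize each right-hand side of length ≥ 3 by chaining fresh nonterminals (Y1, Y2, …): affected rules were A → S X3 A; A → X2 L L A.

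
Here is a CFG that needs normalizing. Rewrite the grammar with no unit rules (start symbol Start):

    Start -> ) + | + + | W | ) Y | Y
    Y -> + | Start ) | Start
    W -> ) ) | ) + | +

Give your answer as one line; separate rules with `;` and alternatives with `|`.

Unit pairs: Start ⇒* {W, Y}; Y ⇒* {Start, W}.
For every A with A ⇒* B via unit rules, add B's non-unit alternatives to A; then delete every rule of the form X → Y.

Start -> ) + | + + | ) Y | + | Start ) | ) ); Y -> ) + | + + | ) Y | ) ) | + | Start ); W -> ) ) | ) + | +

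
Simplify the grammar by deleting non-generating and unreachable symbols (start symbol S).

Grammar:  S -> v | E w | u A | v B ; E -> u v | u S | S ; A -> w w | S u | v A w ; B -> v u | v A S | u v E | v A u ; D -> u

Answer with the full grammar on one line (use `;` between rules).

S -> v | E w | u A | v B; E -> u v | u S | S; A -> w w | S u | v A w; B -> v u | v A S | u v E | v A u

Generating nonterminals: {A, B, D, E, S}.
Reachable from S after that: {A, B, E, S}.
Removed useless symbols: {D} and every production mentioning them.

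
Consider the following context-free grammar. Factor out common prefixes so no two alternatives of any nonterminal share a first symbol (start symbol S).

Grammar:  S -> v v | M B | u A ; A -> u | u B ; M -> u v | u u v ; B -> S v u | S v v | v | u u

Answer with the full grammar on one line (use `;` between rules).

S -> v v | M B | u A; A -> u A'; M -> u M'; B -> v | u u | S v B'; A' -> ε | B; M' -> v | u v; B' -> u | v

A has alternatives sharing prefix 'u': factor to A → u A' with A' → ε | B.
M has alternatives sharing prefix 'u': factor to M → u M' with M' → v | u v.
B has alternatives sharing prefix 'S v': factor to B → S v B' with B' → u | v.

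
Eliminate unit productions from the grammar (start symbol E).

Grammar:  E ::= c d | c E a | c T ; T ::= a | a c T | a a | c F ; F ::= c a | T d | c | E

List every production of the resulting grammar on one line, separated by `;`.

Unit pairs: F ⇒* {E}.
Replace each nonterminal's rules with the union of the non-unit rules of every nonterminal it unit-derives.

E ::= c d | c E a | c T; T ::= a | a c T | a a | c F; F ::= c d | c E a | c T | c a | T d | c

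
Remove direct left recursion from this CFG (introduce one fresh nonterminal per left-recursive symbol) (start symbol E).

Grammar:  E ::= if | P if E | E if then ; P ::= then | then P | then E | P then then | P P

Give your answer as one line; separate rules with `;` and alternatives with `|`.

E ::= if E' | P if E E'; P ::= then P' | then P P' | then E P'; E' ::= if then E' | ε; P' ::= then then P' | P P' | ε

E, P are directly left-recursive.
For E: α = {if then}, β = {if, P if E}. Rewrite as E → β E' and E' → α E' | ε.
For P: α = {then then, P}, β = {then, then P, then E}. Rewrite as P → β P' and P' → α P' | ε.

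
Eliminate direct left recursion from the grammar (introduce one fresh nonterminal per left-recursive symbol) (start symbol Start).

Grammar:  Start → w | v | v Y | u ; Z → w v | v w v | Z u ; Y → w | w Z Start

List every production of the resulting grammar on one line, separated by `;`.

Start → w | v | v Y | u; Z → w v Z1 | v w v Z1; Y → w | w Z Start; Z1 → u Z1 | ε

Z is directly left-recursive.
For Z: α = {u}, β = {w v, v w v}. Rewrite as Z → β Z1 and Z1 → α Z1 | ε.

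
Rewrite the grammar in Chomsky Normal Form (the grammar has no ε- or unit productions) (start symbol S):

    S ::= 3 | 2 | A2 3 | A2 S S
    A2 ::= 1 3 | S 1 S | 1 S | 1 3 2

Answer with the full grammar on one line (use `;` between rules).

S ::= 3 | 2 | A2 X1 | A2 Y1; A2 ::= X2 X1 | S Y2 | X2 S | X2 Y3; X1 ::= 3; X2 ::= 1; X3 ::= 2; Y1 ::= S S; Y2 ::= X2 S; Y3 ::= X1 X3

Introduce a nonterminal for each terminal appearing in a rule of length ≥ 2: X1 → 3, X2 → 1, X3 → 2.
Binarize each right-hand side of length ≥ 3 by chaining fresh nonterminals (Y1, Y2, …): affected rules were S → A2 S S; A2 → S X2 S; A2 → X2 X1 X3.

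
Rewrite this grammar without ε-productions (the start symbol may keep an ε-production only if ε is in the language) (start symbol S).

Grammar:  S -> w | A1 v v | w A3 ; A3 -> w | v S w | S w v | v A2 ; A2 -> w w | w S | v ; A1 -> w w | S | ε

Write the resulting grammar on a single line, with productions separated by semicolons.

S -> w | A1 v v | v v | w A3; A3 -> w | v S w | S w v | v A2; A2 -> w w | w S | v; A1 -> w w | S

Nullable nonterminals: {A1}.
ε ∉ L(G), so no ε-production is kept.
For each production, add variants omitting each subset of nullable occurrences: S → A1 v v gives A1 v v | v v.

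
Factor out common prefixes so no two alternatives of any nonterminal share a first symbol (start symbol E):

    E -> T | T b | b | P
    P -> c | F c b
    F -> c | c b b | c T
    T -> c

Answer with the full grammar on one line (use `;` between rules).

E has alternatives sharing prefix 'T': factor to E → T E' with E' → ε | b.
F has alternatives sharing prefix 'c': factor to F → c F' with F' → ε | b b | T.

E -> b | P | T E'; P -> c | F c b; F -> c F'; T -> c; E' -> ε | b; F' -> ε | b b | T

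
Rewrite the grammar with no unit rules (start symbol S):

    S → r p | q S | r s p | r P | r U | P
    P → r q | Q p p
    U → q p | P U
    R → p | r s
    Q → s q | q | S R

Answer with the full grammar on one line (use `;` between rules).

S → r p | q S | r s p | r P | r U | r q | Q p p; P → r q | Q p p; U → q p | P U; R → p | r s; Q → s q | q | S R

Unit pairs: S ⇒* {P}.
For every A with A ⇒* B via unit rules, add B's non-unit alternatives to A; then delete every rule of the form X → Y.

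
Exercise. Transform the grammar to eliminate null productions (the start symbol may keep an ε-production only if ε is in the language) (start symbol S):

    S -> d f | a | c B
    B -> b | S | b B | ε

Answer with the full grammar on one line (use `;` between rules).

The nullable symbols are {B}.
ε ∉ L(G), so no ε-production is kept.
Expand every rule over subsets of its nullable positions: S → c B gives c B | c.

S -> d f | a | c B | c; B -> b | S | b B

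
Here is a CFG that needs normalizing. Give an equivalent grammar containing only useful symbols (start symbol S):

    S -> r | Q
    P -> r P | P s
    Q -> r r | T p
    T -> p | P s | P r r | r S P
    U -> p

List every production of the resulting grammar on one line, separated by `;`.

S -> r | Q; Q -> r r | T p; T -> p

Generating nonterminals: {Q, S, T, U}.
Reachable from S after that: {Q, S, T}.
Removed useless symbols: {P, U} and every production mentioning them.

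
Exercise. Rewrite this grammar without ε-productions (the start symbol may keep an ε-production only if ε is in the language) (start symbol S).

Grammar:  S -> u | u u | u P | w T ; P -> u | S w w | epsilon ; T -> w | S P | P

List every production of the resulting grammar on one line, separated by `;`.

S -> u | u u | u P | w T | w; P -> u | S w w; T -> w | S P | S | P

Nullable set = {P, T}.
ε ∉ L(G), so no ε-production is kept.
Add the nullable-subset variants: S → w T gives w T | w. T → S P gives S P | S.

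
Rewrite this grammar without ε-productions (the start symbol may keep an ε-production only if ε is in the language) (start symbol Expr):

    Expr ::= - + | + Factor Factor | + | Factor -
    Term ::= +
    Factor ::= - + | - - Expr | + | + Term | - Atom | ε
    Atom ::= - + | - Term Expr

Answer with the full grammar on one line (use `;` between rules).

Expr ::= - + | + Factor Factor | + Factor | + | Factor - | -; Term ::= +; Factor ::= - + | - - Expr | + | + Term | - Atom; Atom ::= - + | - Term Expr

Nullable set = {Factor}.
ε ∉ L(G), so no ε-production is kept.
Expand every rule over subsets of its nullable positions: Expr → + Factor Factor gives + Factor Factor | + Factor | +. Expr → Factor - gives Factor - | -.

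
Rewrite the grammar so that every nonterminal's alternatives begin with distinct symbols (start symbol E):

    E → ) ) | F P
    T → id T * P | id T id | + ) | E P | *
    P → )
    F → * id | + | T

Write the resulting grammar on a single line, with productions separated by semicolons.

T has alternatives sharing prefix 'id T': factor to T → id T T' with T' → * P | id.

E → ) ) | F P; T → + ) | E P | * | id T T'; P → ); F → * id | + | T; T' → * P | id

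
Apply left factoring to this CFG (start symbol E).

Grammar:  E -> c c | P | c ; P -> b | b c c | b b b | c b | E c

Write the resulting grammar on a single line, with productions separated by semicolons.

E -> P | c E'; P -> c b | E c | b P'; E' -> c | ε; P' -> ε | c c | b b

E has alternatives sharing prefix 'c': factor to E → c E' with E' → c | ε.
P has alternatives sharing prefix 'b': factor to P → b P' with P' → ε | c c | b b.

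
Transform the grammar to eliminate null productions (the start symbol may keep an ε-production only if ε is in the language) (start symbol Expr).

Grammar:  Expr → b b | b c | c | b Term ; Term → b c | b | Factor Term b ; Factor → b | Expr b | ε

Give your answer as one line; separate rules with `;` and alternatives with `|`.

Nullable nonterminals: {Factor}.
ε ∉ L(G), so no ε-production is kept.
Add the nullable-subset variants: Term → Factor Term b gives Factor Term b | Term b.

Expr → b b | b c | c | b Term; Term → b c | b | Factor Term b | Term b; Factor → b | Expr b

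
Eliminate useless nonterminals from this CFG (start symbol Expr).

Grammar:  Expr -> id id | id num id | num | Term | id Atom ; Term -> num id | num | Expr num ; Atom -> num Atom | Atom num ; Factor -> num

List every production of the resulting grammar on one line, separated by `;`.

Generating nonterminals: {Expr, Factor, Term}.
Reachable from Expr after that: {Expr, Term}.
Removed useless symbols: {Atom, Factor} and every production mentioning them.

Expr -> id id | id num id | num | Term; Term -> num id | num | Expr num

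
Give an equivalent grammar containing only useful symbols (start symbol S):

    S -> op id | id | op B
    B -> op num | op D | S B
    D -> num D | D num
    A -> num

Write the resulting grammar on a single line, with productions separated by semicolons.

Generating nonterminals: {A, B, S}.
Reachable from S after that: {B, S}.
Removed useless symbols: {A, D} and every production mentioning them.

S -> op id | id | op B; B -> op num | S B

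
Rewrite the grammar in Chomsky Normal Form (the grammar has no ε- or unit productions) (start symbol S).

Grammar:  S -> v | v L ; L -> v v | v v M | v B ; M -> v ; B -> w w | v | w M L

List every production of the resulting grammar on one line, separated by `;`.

Introduce a nonterminal for each terminal appearing in a rule of length ≥ 2: X1 → v, X2 → w.
Binarize each right-hand side of length ≥ 3 by chaining fresh nonterminals (Y1, Y2, …): affected rules were L → X1 X1 M; B → X2 M L.

S -> v | X1 L; L -> X1 X1 | X1 Y1 | X1 B; M -> v; B -> X2 X2 | v | X2 Y2; X1 -> v; X2 -> w; Y1 -> X1 M; Y2 -> M L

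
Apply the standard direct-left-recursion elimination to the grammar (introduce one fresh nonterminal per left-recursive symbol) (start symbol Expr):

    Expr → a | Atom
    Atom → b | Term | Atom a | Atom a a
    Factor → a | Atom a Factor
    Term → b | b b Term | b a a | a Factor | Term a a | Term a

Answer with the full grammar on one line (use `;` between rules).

Directly left-recursive nonterminals: Atom, Term.
For Atom: α = {a, a a}, β = {b, Term}. Rewrite as Atom → β Atom1 and Atom1 → α Atom1 | ε.
For Term: α = {a a, a}, β = {b, b b Term, b a a, a Factor}. Rewrite as Term → β Term1 and Term1 → α Term1 | ε.

Expr → a | Atom; Atom → b Atom1 | Term Atom1; Factor → a | Atom a Factor; Term → b Term1 | b b Term Term1 | b a a Term1 | a Factor Term1; Atom1 → a Atom1 | a a Atom1 | ε; Term1 → a a Term1 | a Term1 | ε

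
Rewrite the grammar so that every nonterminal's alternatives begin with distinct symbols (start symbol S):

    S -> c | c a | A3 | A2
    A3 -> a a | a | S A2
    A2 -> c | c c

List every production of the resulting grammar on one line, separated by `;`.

S has alternatives sharing prefix 'c': factor to S → c S' with S' → ε | a.
A3 has alternatives sharing prefix 'a': factor to A3 → a A3' with A3' → a | ε.
A2 has alternatives sharing prefix 'c': factor to A2 → c A2' with A2' → ε | c.

S -> A3 | A2 | c S'; A3 -> S A2 | a A3'; A2 -> c A2'; S' -> ε | a; A3' -> a | ε; A2' -> ε | c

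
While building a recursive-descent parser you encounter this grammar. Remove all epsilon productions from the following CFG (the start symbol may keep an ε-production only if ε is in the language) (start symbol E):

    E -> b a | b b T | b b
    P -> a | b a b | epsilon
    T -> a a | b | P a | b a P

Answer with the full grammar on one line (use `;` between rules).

E -> b a | b b T | b b; P -> a | b a b; T -> a a | b | P a | a | b a P | b a

Nullable nonterminals: {P}.
ε ∉ L(G), so no ε-production is kept.
Add the nullable-subset variants: T → P a gives P a | a. T → b a P gives b a P | b a.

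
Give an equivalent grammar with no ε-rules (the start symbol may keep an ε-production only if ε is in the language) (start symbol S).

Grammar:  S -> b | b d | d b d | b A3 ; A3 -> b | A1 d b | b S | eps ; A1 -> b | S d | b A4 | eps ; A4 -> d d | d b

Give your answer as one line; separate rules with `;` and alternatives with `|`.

S -> b | b d | d b d | b A3; A3 -> b | A1 d b | d b | b S; A1 -> b | S d | b A4; A4 -> d d | d b

Nullable nonterminals: {A1, A3}.
ε ∉ L(G), so no ε-production is kept.
Add the nullable-subset variants: A3 → A1 d b gives A1 d b | d b.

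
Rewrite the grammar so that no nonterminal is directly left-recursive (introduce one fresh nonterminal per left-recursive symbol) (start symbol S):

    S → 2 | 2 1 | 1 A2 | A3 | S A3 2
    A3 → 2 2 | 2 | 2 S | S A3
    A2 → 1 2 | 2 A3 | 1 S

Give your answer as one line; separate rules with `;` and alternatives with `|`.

S → 2 S' | 2 1 S' | 1 A2 S' | A3 S'; A3 → 2 2 | 2 | 2 S | S A3; A2 → 1 2 | 2 A3 | 1 S; S' → A3 2 S' | ε

Directly left-recursive nonterminal: S.
For S: α = {A3 2}, β = {2, 2 1, 1 A2, A3}. Rewrite as S → β S' and S' → α S' | ε.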